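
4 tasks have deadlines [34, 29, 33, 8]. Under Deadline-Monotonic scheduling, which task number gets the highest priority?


Sort tasks by relative deadline (ascending):
  Task 4: deadline = 8
  Task 2: deadline = 29
  Task 3: deadline = 33
  Task 1: deadline = 34
Priority order (highest first): [4, 2, 3, 1]
Highest priority task = 4

4


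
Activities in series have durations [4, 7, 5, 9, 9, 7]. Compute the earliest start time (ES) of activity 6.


Activity 6 starts after activities 1 through 5 complete.
Predecessor durations: [4, 7, 5, 9, 9]
ES = 4 + 7 + 5 + 9 + 9 = 34

34


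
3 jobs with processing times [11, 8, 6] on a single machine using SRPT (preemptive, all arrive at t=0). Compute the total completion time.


Since all jobs arrive at t=0, SRPT equals SPT ordering.
SPT order: [6, 8, 11]
Completion times:
  Job 1: p=6, C=6
  Job 2: p=8, C=14
  Job 3: p=11, C=25
Total completion time = 6 + 14 + 25 = 45

45


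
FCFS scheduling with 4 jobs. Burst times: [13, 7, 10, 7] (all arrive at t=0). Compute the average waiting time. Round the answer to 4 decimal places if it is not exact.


FCFS order (as given): [13, 7, 10, 7]
Waiting times:
  Job 1: wait = 0
  Job 2: wait = 13
  Job 3: wait = 20
  Job 4: wait = 30
Sum of waiting times = 63
Average waiting time = 63/4 = 15.75

15.75


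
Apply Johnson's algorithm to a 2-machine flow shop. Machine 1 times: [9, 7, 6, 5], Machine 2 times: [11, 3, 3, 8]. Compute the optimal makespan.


Apply Johnson's rule:
  Group 1 (a <= b): [(4, 5, 8), (1, 9, 11)]
  Group 2 (a > b): [(2, 7, 3), (3, 6, 3)]
Optimal job order: [4, 1, 2, 3]
Schedule:
  Job 4: M1 done at 5, M2 done at 13
  Job 1: M1 done at 14, M2 done at 25
  Job 2: M1 done at 21, M2 done at 28
  Job 3: M1 done at 27, M2 done at 31
Makespan = 31

31


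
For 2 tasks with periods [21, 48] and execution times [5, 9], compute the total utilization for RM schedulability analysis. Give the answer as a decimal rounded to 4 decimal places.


Compute individual utilizations (exact fractions):
  Task 1: C/T = 5/21 (approx. 0.2381)
  Task 2: C/T = 9/48 = 3/16 (approx. 0.1875)
Total utilization U = 5/21 + 3/16 = 143/336
Rounded to 4 decimal places: U = 0.4256
RM (Liu & Layland) bound for 2 tasks = 0.828427; compare with U = 143/336 (approx. 0.425595)
U <= bound, so schedulable by RM sufficient condition.

0.4256


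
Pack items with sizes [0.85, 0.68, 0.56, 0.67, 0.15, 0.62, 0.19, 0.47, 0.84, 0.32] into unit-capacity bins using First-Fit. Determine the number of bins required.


Place items sequentially using First-Fit:
  Item 0.85 -> new Bin 1
  Item 0.68 -> new Bin 2
  Item 0.56 -> new Bin 3
  Item 0.67 -> new Bin 4
  Item 0.15 -> Bin 1 (now 1.0)
  Item 0.62 -> new Bin 5
  Item 0.19 -> Bin 2 (now 0.87)
  Item 0.47 -> new Bin 6
  Item 0.84 -> new Bin 7
  Item 0.32 -> Bin 3 (now 0.88)
Total bins used = 7

7


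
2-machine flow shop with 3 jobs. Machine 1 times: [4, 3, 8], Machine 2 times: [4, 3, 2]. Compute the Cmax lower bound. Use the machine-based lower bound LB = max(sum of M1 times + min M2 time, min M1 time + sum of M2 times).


LB1 = sum(M1 times) + min(M2 times) = 15 + 2 = 17
LB2 = min(M1 times) + sum(M2 times) = 3 + 9 = 12
Lower bound = max(LB1, LB2) = max(17, 12) = 17

17


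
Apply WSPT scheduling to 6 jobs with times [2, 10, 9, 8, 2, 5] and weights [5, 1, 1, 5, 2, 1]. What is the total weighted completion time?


Compute p/w ratios and sort ascending (WSPT): [(2, 5), (2, 2), (8, 5), (5, 1), (9, 1), (10, 1)]
Compute weighted completion times:
  Job (p=2,w=5): C=2, w*C=5*2=10
  Job (p=2,w=2): C=4, w*C=2*4=8
  Job (p=8,w=5): C=12, w*C=5*12=60
  Job (p=5,w=1): C=17, w*C=1*17=17
  Job (p=9,w=1): C=26, w*C=1*26=26
  Job (p=10,w=1): C=36, w*C=1*36=36
Total weighted completion time = 157

157


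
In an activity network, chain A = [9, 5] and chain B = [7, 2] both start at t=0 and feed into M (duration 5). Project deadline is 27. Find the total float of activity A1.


Forward pass: ES(A1) = sum of predecessors on chain A = 0
EF = ES + duration = 0 + 9 = 9
Backward pass: LF(M) = deadline = 27; LS(M) = 27 - 5 = 22
LF(A1) = LS(M) - sum(successors on chain A) = 22 - 5 = 17
LS = LF - duration = 17 - 9 = 8
Total float = LS - ES = 8 - 0 = 8

8


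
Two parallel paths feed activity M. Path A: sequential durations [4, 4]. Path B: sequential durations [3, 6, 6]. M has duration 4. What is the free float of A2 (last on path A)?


ES(A2) = sum of predecessors on chain A = 4
EF(A2) = ES + duration = 4 + 4 = 8
Successor of A2 is M. ES(M) = max(sum(A), sum(B)) = max(8, 15) = 15
Free float = ES(successor) - EF(current) = 15 - 8 = 7

7


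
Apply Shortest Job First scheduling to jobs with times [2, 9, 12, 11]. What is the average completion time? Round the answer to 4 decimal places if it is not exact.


SJF order (ascending): [2, 9, 11, 12]
Completion times:
  Job 1: burst=2, C=2
  Job 2: burst=9, C=11
  Job 3: burst=11, C=22
  Job 4: burst=12, C=34
Average completion = 69/4 = 17.25

17.25


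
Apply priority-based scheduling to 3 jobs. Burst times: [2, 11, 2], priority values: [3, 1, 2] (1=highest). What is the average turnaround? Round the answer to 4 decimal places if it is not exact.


Sort by priority (ascending = highest first):
Order: [(1, 11), (2, 2), (3, 2)]
Completion times:
  Priority 1, burst=11, C=11
  Priority 2, burst=2, C=13
  Priority 3, burst=2, C=15
Average turnaround = 39/3 = 13.0

13.0


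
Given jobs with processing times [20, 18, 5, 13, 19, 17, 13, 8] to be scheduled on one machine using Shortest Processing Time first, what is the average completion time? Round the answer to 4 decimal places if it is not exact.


Sort jobs by processing time (SPT order): [5, 8, 13, 13, 17, 18, 19, 20]
Compute completion times sequentially:
  Job 1: processing = 5, completes at 5
  Job 2: processing = 8, completes at 13
  Job 3: processing = 13, completes at 26
  Job 4: processing = 13, completes at 39
  Job 5: processing = 17, completes at 56
  Job 6: processing = 18, completes at 74
  Job 7: processing = 19, completes at 93
  Job 8: processing = 20, completes at 113
Sum of completion times = 419
Average completion time = 419/8 = 52.375

52.375


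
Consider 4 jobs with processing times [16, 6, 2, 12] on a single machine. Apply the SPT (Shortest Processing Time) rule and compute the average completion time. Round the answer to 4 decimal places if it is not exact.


Sort jobs by processing time (SPT order): [2, 6, 12, 16]
Compute completion times sequentially:
  Job 1: processing = 2, completes at 2
  Job 2: processing = 6, completes at 8
  Job 3: processing = 12, completes at 20
  Job 4: processing = 16, completes at 36
Sum of completion times = 66
Average completion time = 66/4 = 16.5

16.5


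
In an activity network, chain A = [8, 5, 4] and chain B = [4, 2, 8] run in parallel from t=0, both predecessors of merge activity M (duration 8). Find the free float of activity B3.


ES(B3) = sum of predecessors on chain B = 6
EF(B3) = ES + duration = 6 + 8 = 14
Successor of B3 is M. ES(M) = max(sum(A), sum(B)) = max(17, 14) = 17
Free float = ES(successor) - EF(current) = 17 - 14 = 3

3


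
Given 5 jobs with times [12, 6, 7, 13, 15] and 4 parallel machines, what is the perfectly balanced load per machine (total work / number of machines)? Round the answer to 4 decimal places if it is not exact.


Total processing time = 12 + 6 + 7 + 13 + 15 = 53
Number of machines = 4
Ideal balanced load = 53 / 4 = 13.25

13.25


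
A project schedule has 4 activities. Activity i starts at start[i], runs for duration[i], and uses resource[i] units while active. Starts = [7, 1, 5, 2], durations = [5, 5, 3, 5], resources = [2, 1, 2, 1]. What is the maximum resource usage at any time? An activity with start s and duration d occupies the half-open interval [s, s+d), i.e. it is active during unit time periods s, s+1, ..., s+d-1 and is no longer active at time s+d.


Each activity i is active on [start_i, start_i + duration_i).
Compute total resource usage per time slot:
  t=0: active resources = [], total = 0
  t=1: active resources = [1], total = 1
  t=2: active resources = [1, 1], total = 2
  t=3: active resources = [1, 1], total = 2
  t=4: active resources = [1, 1], total = 2
  t=5: active resources = [1, 2, 1], total = 4
  t=6: active resources = [2, 1], total = 3
  t=7: active resources = [2, 2], total = 4
  t=8: active resources = [2], total = 2
  t=9: active resources = [2], total = 2
  t=10: active resources = [2], total = 2
  t=11: active resources = [2], total = 2
Peak resource demand = 4

4


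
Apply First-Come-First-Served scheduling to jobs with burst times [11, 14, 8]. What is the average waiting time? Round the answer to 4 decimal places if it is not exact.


FCFS order (as given): [11, 14, 8]
Waiting times:
  Job 1: wait = 0
  Job 2: wait = 11
  Job 3: wait = 25
Sum of waiting times = 36
Average waiting time = 36/3 = 12.0

12.0


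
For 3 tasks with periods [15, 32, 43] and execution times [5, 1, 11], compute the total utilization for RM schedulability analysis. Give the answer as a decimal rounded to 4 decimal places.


Compute individual utilizations (exact fractions):
  Task 1: C/T = 5/15 = 1/3 (approx. 0.3333)
  Task 2: C/T = 1/32 (approx. 0.0313)
  Task 3: C/T = 11/43 (approx. 0.2558)
Total utilization U = 1/3 + 1/32 + 11/43 = 2561/4128
Rounded to 4 decimal places: U = 0.6204
RM (Liu & Layland) bound for 3 tasks = 0.779763; compare with U = 2561/4128 (approx. 0.620397)
U <= bound, so schedulable by RM sufficient condition.

0.6204


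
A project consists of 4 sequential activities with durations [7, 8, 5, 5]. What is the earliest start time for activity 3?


Activity 3 starts after activities 1 through 2 complete.
Predecessor durations: [7, 8]
ES = 7 + 8 = 15

15


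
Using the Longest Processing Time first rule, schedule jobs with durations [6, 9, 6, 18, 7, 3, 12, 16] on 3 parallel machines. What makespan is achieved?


Sort jobs in decreasing order (LPT): [18, 16, 12, 9, 7, 6, 6, 3]
Assign each job to the least loaded machine:
  Machine 1: jobs [18, 6], load = 24
  Machine 2: jobs [16, 7, 3], load = 26
  Machine 3: jobs [12, 9, 6], load = 27
Makespan = max load = 27

27


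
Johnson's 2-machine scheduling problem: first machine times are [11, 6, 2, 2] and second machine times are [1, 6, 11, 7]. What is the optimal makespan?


Apply Johnson's rule:
  Group 1 (a <= b): [(3, 2, 11), (4, 2, 7), (2, 6, 6)]
  Group 2 (a > b): [(1, 11, 1)]
Optimal job order: [3, 4, 2, 1]
Schedule:
  Job 3: M1 done at 2, M2 done at 13
  Job 4: M1 done at 4, M2 done at 20
  Job 2: M1 done at 10, M2 done at 26
  Job 1: M1 done at 21, M2 done at 27
Makespan = 27

27


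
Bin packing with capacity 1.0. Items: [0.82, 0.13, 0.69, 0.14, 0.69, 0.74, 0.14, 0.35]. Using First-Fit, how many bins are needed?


Place items sequentially using First-Fit:
  Item 0.82 -> new Bin 1
  Item 0.13 -> Bin 1 (now 0.95)
  Item 0.69 -> new Bin 2
  Item 0.14 -> Bin 2 (now 0.83)
  Item 0.69 -> new Bin 3
  Item 0.74 -> new Bin 4
  Item 0.14 -> Bin 2 (now 0.97)
  Item 0.35 -> new Bin 5
Total bins used = 5

5


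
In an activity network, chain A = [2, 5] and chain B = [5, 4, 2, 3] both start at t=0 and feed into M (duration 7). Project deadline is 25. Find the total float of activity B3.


Forward pass: ES(B3) = sum of predecessors on chain B = 9
EF = ES + duration = 9 + 2 = 11
Backward pass: LF(M) = deadline = 25; LS(M) = 25 - 7 = 18
LF(B3) = LS(M) - sum(successors on chain B) = 18 - 3 = 15
LS = LF - duration = 15 - 2 = 13
Total float = LS - ES = 13 - 9 = 4

4


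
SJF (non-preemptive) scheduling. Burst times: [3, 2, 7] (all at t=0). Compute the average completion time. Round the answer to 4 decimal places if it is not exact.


SJF order (ascending): [2, 3, 7]
Completion times:
  Job 1: burst=2, C=2
  Job 2: burst=3, C=5
  Job 3: burst=7, C=12
Average completion = 19/3 = 6.3333

6.3333


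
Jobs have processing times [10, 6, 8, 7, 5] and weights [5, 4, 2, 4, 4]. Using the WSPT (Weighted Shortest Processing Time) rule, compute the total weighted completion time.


Compute p/w ratios and sort ascending (WSPT): [(5, 4), (6, 4), (7, 4), (10, 5), (8, 2)]
Compute weighted completion times:
  Job (p=5,w=4): C=5, w*C=4*5=20
  Job (p=6,w=4): C=11, w*C=4*11=44
  Job (p=7,w=4): C=18, w*C=4*18=72
  Job (p=10,w=5): C=28, w*C=5*28=140
  Job (p=8,w=2): C=36, w*C=2*36=72
Total weighted completion time = 348

348


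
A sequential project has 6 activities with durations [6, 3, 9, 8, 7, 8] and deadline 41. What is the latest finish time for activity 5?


LF(activity 5) = deadline - sum of successor durations
Successors: activities 6 through 6 with durations [8]
Sum of successor durations = 8
LF = 41 - 8 = 33

33


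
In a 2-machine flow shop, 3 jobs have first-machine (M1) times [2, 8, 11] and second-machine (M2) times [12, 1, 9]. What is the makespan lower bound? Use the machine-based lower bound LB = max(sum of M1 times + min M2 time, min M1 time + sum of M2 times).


LB1 = sum(M1 times) + min(M2 times) = 21 + 1 = 22
LB2 = min(M1 times) + sum(M2 times) = 2 + 22 = 24
Lower bound = max(LB1, LB2) = max(22, 24) = 24

24


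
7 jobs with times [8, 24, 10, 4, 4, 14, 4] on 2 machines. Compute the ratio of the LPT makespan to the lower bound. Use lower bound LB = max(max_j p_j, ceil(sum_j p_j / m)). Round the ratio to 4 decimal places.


LPT order: [24, 14, 10, 8, 4, 4, 4]
Machine loads after assignment: [36, 32]
LPT makespan = 36
Lower bound = max(max_job, ceil(total/2)) = max(24, 34) = 34
Ratio = 36 / 34 = 1.0588

1.0588


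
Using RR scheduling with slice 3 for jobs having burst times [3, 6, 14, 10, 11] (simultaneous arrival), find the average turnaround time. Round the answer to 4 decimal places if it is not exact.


Time quantum = 3
Execution trace:
  J1 runs 3 units, time = 3
  J2 runs 3 units, time = 6
  J3 runs 3 units, time = 9
  J4 runs 3 units, time = 12
  J5 runs 3 units, time = 15
  J2 runs 3 units, time = 18
  J3 runs 3 units, time = 21
  J4 runs 3 units, time = 24
  J5 runs 3 units, time = 27
  J3 runs 3 units, time = 30
  J4 runs 3 units, time = 33
  J5 runs 3 units, time = 36
  J3 runs 3 units, time = 39
  J4 runs 1 units, time = 40
  J5 runs 2 units, time = 42
  J3 runs 2 units, time = 44
Finish times: [3, 18, 44, 40, 42]
Average turnaround = 147/5 = 29.4

29.4


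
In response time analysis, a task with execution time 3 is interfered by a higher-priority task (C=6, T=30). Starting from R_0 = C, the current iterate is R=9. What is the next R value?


R_next = C + ceil(R_prev / T_hp) * C_hp
ceil(9 / 30) = ceil(0.3) = 1
Interference = 1 * 6 = 6
R_next = 3 + 6 = 9
R_next = R_prev, so the iteration has converged (response time = 9).

9


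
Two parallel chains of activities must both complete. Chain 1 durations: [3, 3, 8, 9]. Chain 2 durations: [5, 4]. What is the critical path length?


Path A total = 3 + 3 + 8 + 9 = 23
Path B total = 5 + 4 = 9
Critical path = longest path = max(23, 9) = 23

23


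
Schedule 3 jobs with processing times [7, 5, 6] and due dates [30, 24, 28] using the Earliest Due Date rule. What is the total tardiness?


Sort by due date (EDD order): [(5, 24), (6, 28), (7, 30)]
Compute completion times and tardiness:
  Job 1: p=5, d=24, C=5, tardiness=max(0,5-24)=0
  Job 2: p=6, d=28, C=11, tardiness=max(0,11-28)=0
  Job 3: p=7, d=30, C=18, tardiness=max(0,18-30)=0
Total tardiness = 0

0


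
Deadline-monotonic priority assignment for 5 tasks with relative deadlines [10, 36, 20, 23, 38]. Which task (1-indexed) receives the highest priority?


Sort tasks by relative deadline (ascending):
  Task 1: deadline = 10
  Task 3: deadline = 20
  Task 4: deadline = 23
  Task 2: deadline = 36
  Task 5: deadline = 38
Priority order (highest first): [1, 3, 4, 2, 5]
Highest priority task = 1

1


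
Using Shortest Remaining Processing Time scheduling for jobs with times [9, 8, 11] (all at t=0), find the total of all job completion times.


Since all jobs arrive at t=0, SRPT equals SPT ordering.
SPT order: [8, 9, 11]
Completion times:
  Job 1: p=8, C=8
  Job 2: p=9, C=17
  Job 3: p=11, C=28
Total completion time = 8 + 17 + 28 = 53

53


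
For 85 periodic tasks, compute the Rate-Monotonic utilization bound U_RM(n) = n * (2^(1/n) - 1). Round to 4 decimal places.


Compute 2^(1/85) = 1.0081880126
Subtract 1: 1.0081880126 - 1 = 0.0081880126
Multiply by n: 85 * 0.0081880126 = 0.6959810710
Round to 4 dp: 0.6960

0.6960


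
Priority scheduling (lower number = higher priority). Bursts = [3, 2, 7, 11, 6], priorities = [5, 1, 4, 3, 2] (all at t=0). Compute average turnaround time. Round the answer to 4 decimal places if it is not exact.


Sort by priority (ascending = highest first):
Order: [(1, 2), (2, 6), (3, 11), (4, 7), (5, 3)]
Completion times:
  Priority 1, burst=2, C=2
  Priority 2, burst=6, C=8
  Priority 3, burst=11, C=19
  Priority 4, burst=7, C=26
  Priority 5, burst=3, C=29
Average turnaround = 84/5 = 16.8

16.8


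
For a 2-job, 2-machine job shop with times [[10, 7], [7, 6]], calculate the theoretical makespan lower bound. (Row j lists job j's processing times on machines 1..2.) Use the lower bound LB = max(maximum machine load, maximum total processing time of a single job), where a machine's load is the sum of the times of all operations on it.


Machine loads:
  Machine 1: 10 + 7 = 17
  Machine 2: 7 + 6 = 13
Max machine load = 17
Job totals:
  Job 1: 17
  Job 2: 13
Max job total = 17
Lower bound = max(17, 17) = 17

17


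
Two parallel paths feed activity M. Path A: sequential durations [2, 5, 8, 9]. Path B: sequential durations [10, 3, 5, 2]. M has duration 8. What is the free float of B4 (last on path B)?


ES(B4) = sum of predecessors on chain B = 18
EF(B4) = ES + duration = 18 + 2 = 20
Successor of B4 is M. ES(M) = max(sum(A), sum(B)) = max(24, 20) = 24
Free float = ES(successor) - EF(current) = 24 - 20 = 4

4


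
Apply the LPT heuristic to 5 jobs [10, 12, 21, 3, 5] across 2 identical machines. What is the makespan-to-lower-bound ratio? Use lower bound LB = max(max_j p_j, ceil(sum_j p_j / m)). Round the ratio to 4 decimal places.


LPT order: [21, 12, 10, 5, 3]
Machine loads after assignment: [26, 25]
LPT makespan = 26
Lower bound = max(max_job, ceil(total/2)) = max(21, 26) = 26
Ratio = 26 / 26 = 1.0

1.0


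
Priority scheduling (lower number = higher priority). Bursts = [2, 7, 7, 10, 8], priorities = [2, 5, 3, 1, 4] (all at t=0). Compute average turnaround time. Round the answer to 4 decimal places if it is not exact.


Sort by priority (ascending = highest first):
Order: [(1, 10), (2, 2), (3, 7), (4, 8), (5, 7)]
Completion times:
  Priority 1, burst=10, C=10
  Priority 2, burst=2, C=12
  Priority 3, burst=7, C=19
  Priority 4, burst=8, C=27
  Priority 5, burst=7, C=34
Average turnaround = 102/5 = 20.4

20.4


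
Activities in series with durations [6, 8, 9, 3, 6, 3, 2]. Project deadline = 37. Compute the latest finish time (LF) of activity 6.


LF(activity 6) = deadline - sum of successor durations
Successors: activities 7 through 7 with durations [2]
Sum of successor durations = 2
LF = 37 - 2 = 35

35


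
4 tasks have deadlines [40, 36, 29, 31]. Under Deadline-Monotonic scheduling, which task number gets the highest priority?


Sort tasks by relative deadline (ascending):
  Task 3: deadline = 29
  Task 4: deadline = 31
  Task 2: deadline = 36
  Task 1: deadline = 40
Priority order (highest first): [3, 4, 2, 1]
Highest priority task = 3

3


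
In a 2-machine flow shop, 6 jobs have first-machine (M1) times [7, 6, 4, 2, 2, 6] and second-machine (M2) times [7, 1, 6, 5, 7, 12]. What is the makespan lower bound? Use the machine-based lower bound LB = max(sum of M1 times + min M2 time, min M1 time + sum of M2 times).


LB1 = sum(M1 times) + min(M2 times) = 27 + 1 = 28
LB2 = min(M1 times) + sum(M2 times) = 2 + 38 = 40
Lower bound = max(LB1, LB2) = max(28, 40) = 40

40


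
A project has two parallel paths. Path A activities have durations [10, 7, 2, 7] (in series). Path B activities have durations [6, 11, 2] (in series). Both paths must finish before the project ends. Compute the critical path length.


Path A total = 10 + 7 + 2 + 7 = 26
Path B total = 6 + 11 + 2 = 19
Critical path = longest path = max(26, 19) = 26

26


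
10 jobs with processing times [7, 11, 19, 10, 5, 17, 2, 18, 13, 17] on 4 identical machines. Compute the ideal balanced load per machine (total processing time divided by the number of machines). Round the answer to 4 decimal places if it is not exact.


Total processing time = 7 + 11 + 19 + 10 + 5 + 17 + 2 + 18 + 13 + 17 = 119
Number of machines = 4
Ideal balanced load = 119 / 4 = 29.75

29.75


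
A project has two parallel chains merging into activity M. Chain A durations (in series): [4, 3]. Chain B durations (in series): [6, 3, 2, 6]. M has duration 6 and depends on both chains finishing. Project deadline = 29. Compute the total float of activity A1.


Forward pass: ES(A1) = sum of predecessors on chain A = 0
EF = ES + duration = 0 + 4 = 4
Backward pass: LF(M) = deadline = 29; LS(M) = 29 - 6 = 23
LF(A1) = LS(M) - sum(successors on chain A) = 23 - 3 = 20
LS = LF - duration = 20 - 4 = 16
Total float = LS - ES = 16 - 0 = 16

16


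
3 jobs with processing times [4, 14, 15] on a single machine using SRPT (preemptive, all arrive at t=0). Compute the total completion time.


Since all jobs arrive at t=0, SRPT equals SPT ordering.
SPT order: [4, 14, 15]
Completion times:
  Job 1: p=4, C=4
  Job 2: p=14, C=18
  Job 3: p=15, C=33
Total completion time = 4 + 18 + 33 = 55

55


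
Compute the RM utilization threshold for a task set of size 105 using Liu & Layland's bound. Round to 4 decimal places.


Compute 2^(1/105) = 1.0066232390
Subtract 1: 1.0066232390 - 1 = 0.0066232390
Multiply by n: 105 * 0.0066232390 = 0.6954400950
Round to 4 dp: 0.6954

0.6954


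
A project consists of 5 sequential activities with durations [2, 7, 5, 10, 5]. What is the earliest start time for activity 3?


Activity 3 starts after activities 1 through 2 complete.
Predecessor durations: [2, 7]
ES = 2 + 7 = 9

9


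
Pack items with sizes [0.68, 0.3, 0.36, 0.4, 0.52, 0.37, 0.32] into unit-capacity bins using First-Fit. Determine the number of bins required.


Place items sequentially using First-Fit:
  Item 0.68 -> new Bin 1
  Item 0.3 -> Bin 1 (now 0.98)
  Item 0.36 -> new Bin 2
  Item 0.4 -> Bin 2 (now 0.76)
  Item 0.52 -> new Bin 3
  Item 0.37 -> Bin 3 (now 0.89)
  Item 0.32 -> new Bin 4
Total bins used = 4

4


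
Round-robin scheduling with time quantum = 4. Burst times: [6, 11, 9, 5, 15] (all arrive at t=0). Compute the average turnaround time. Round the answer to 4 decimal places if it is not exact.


Time quantum = 4
Execution trace:
  J1 runs 4 units, time = 4
  J2 runs 4 units, time = 8
  J3 runs 4 units, time = 12
  J4 runs 4 units, time = 16
  J5 runs 4 units, time = 20
  J1 runs 2 units, time = 22
  J2 runs 4 units, time = 26
  J3 runs 4 units, time = 30
  J4 runs 1 units, time = 31
  J5 runs 4 units, time = 35
  J2 runs 3 units, time = 38
  J3 runs 1 units, time = 39
  J5 runs 4 units, time = 43
  J5 runs 3 units, time = 46
Finish times: [22, 38, 39, 31, 46]
Average turnaround = 176/5 = 35.2

35.2


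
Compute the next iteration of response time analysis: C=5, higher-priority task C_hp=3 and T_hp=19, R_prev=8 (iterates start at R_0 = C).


R_next = C + ceil(R_prev / T_hp) * C_hp
ceil(8 / 19) = ceil(0.4211) = 1
Interference = 1 * 3 = 3
R_next = 5 + 3 = 8
R_next = R_prev, so the iteration has converged (response time = 8).

8


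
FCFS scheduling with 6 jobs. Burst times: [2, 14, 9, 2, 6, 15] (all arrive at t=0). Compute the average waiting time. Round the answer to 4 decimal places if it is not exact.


FCFS order (as given): [2, 14, 9, 2, 6, 15]
Waiting times:
  Job 1: wait = 0
  Job 2: wait = 2
  Job 3: wait = 16
  Job 4: wait = 25
  Job 5: wait = 27
  Job 6: wait = 33
Sum of waiting times = 103
Average waiting time = 103/6 = 17.1667

17.1667


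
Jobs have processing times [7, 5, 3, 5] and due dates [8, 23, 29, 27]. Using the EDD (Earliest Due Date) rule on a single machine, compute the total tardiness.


Sort by due date (EDD order): [(7, 8), (5, 23), (5, 27), (3, 29)]
Compute completion times and tardiness:
  Job 1: p=7, d=8, C=7, tardiness=max(0,7-8)=0
  Job 2: p=5, d=23, C=12, tardiness=max(0,12-23)=0
  Job 3: p=5, d=27, C=17, tardiness=max(0,17-27)=0
  Job 4: p=3, d=29, C=20, tardiness=max(0,20-29)=0
Total tardiness = 0

0


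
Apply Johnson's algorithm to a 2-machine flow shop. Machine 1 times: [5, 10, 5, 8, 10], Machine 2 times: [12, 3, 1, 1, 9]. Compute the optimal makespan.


Apply Johnson's rule:
  Group 1 (a <= b): [(1, 5, 12)]
  Group 2 (a > b): [(5, 10, 9), (2, 10, 3), (3, 5, 1), (4, 8, 1)]
Optimal job order: [1, 5, 2, 3, 4]
Schedule:
  Job 1: M1 done at 5, M2 done at 17
  Job 5: M1 done at 15, M2 done at 26
  Job 2: M1 done at 25, M2 done at 29
  Job 3: M1 done at 30, M2 done at 31
  Job 4: M1 done at 38, M2 done at 39
Makespan = 39

39


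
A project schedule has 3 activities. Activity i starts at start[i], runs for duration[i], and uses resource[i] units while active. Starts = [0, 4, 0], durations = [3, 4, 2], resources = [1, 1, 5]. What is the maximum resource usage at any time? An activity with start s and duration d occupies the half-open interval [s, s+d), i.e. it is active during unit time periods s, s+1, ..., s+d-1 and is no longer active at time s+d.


Each activity i is active on [start_i, start_i + duration_i).
Compute total resource usage per time slot:
  t=0: active resources = [1, 5], total = 6
  t=1: active resources = [1, 5], total = 6
  t=2: active resources = [1], total = 1
  t=3: active resources = [], total = 0
  t=4: active resources = [1], total = 1
  t=5: active resources = [1], total = 1
  t=6: active resources = [1], total = 1
  t=7: active resources = [1], total = 1
Peak resource demand = 6

6


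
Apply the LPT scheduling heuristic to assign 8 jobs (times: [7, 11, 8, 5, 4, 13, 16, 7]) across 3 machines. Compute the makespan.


Sort jobs in decreasing order (LPT): [16, 13, 11, 8, 7, 7, 5, 4]
Assign each job to the least loaded machine:
  Machine 1: jobs [16, 7], load = 23
  Machine 2: jobs [13, 7, 4], load = 24
  Machine 3: jobs [11, 8, 5], load = 24
Makespan = max load = 24

24


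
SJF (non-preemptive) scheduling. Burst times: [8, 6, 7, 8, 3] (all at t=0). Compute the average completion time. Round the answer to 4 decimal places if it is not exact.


SJF order (ascending): [3, 6, 7, 8, 8]
Completion times:
  Job 1: burst=3, C=3
  Job 2: burst=6, C=9
  Job 3: burst=7, C=16
  Job 4: burst=8, C=24
  Job 5: burst=8, C=32
Average completion = 84/5 = 16.8

16.8


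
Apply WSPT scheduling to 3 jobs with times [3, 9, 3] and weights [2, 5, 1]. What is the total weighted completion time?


Compute p/w ratios and sort ascending (WSPT): [(3, 2), (9, 5), (3, 1)]
Compute weighted completion times:
  Job (p=3,w=2): C=3, w*C=2*3=6
  Job (p=9,w=5): C=12, w*C=5*12=60
  Job (p=3,w=1): C=15, w*C=1*15=15
Total weighted completion time = 81

81


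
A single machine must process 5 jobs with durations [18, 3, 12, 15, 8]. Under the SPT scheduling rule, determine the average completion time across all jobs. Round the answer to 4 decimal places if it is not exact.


Sort jobs by processing time (SPT order): [3, 8, 12, 15, 18]
Compute completion times sequentially:
  Job 1: processing = 3, completes at 3
  Job 2: processing = 8, completes at 11
  Job 3: processing = 12, completes at 23
  Job 4: processing = 15, completes at 38
  Job 5: processing = 18, completes at 56
Sum of completion times = 131
Average completion time = 131/5 = 26.2

26.2


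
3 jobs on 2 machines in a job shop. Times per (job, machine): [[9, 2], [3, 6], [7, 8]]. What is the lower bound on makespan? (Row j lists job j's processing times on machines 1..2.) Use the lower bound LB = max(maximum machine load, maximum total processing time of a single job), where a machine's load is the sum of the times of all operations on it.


Machine loads:
  Machine 1: 9 + 3 + 7 = 19
  Machine 2: 2 + 6 + 8 = 16
Max machine load = 19
Job totals:
  Job 1: 11
  Job 2: 9
  Job 3: 15
Max job total = 15
Lower bound = max(19, 15) = 19

19


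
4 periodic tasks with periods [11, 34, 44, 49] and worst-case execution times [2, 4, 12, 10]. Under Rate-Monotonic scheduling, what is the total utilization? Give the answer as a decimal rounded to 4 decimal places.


Compute individual utilizations (exact fractions):
  Task 1: C/T = 2/11 (approx. 0.1818)
  Task 2: C/T = 4/34 = 2/17 (approx. 0.1176)
  Task 3: C/T = 12/44 = 3/11 (approx. 0.2727)
  Task 4: C/T = 10/49 (approx. 0.2041)
Total utilization U = 2/11 + 2/17 + 3/11 + 10/49 = 7113/9163
Rounded to 4 decimal places: U = 0.7763
RM (Liu & Layland) bound for 4 tasks = 0.756828; compare with U = 7113/9163 (approx. 0.776274)
bound < U <= 1, so the RM sufficient condition is not met (inconclusive; an exact test such as response-time analysis is needed).

0.7763


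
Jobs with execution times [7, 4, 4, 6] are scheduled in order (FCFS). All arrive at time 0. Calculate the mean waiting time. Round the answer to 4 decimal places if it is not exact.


FCFS order (as given): [7, 4, 4, 6]
Waiting times:
  Job 1: wait = 0
  Job 2: wait = 7
  Job 3: wait = 11
  Job 4: wait = 15
Sum of waiting times = 33
Average waiting time = 33/4 = 8.25

8.25


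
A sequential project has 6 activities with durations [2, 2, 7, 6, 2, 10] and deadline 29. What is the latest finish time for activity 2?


LF(activity 2) = deadline - sum of successor durations
Successors: activities 3 through 6 with durations [7, 6, 2, 10]
Sum of successor durations = 25
LF = 29 - 25 = 4

4


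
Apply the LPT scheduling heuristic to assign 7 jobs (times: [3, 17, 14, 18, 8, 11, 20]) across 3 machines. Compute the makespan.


Sort jobs in decreasing order (LPT): [20, 18, 17, 14, 11, 8, 3]
Assign each job to the least loaded machine:
  Machine 1: jobs [20, 8, 3], load = 31
  Machine 2: jobs [18, 11], load = 29
  Machine 3: jobs [17, 14], load = 31
Makespan = max load = 31

31


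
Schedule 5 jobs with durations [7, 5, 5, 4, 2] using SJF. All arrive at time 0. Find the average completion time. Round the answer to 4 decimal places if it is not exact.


SJF order (ascending): [2, 4, 5, 5, 7]
Completion times:
  Job 1: burst=2, C=2
  Job 2: burst=4, C=6
  Job 3: burst=5, C=11
  Job 4: burst=5, C=16
  Job 5: burst=7, C=23
Average completion = 58/5 = 11.6

11.6


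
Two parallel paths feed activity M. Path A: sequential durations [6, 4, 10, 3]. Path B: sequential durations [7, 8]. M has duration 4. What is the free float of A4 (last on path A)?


ES(A4) = sum of predecessors on chain A = 20
EF(A4) = ES + duration = 20 + 3 = 23
Successor of A4 is M. ES(M) = max(sum(A), sum(B)) = max(23, 15) = 23
Free float = ES(successor) - EF(current) = 23 - 23 = 0

0


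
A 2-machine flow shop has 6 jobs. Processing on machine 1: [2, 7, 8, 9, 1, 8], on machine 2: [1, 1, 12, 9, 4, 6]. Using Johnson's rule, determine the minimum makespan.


Apply Johnson's rule:
  Group 1 (a <= b): [(5, 1, 4), (3, 8, 12), (4, 9, 9)]
  Group 2 (a > b): [(6, 8, 6), (1, 2, 1), (2, 7, 1)]
Optimal job order: [5, 3, 4, 6, 1, 2]
Schedule:
  Job 5: M1 done at 1, M2 done at 5
  Job 3: M1 done at 9, M2 done at 21
  Job 4: M1 done at 18, M2 done at 30
  Job 6: M1 done at 26, M2 done at 36
  Job 1: M1 done at 28, M2 done at 37
  Job 2: M1 done at 35, M2 done at 38
Makespan = 38

38


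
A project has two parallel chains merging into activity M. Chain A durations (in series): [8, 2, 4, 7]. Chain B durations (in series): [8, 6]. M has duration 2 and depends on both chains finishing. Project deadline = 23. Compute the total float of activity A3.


Forward pass: ES(A3) = sum of predecessors on chain A = 10
EF = ES + duration = 10 + 4 = 14
Backward pass: LF(M) = deadline = 23; LS(M) = 23 - 2 = 21
LF(A3) = LS(M) - sum(successors on chain A) = 21 - 7 = 14
LS = LF - duration = 14 - 4 = 10
Total float = LS - ES = 10 - 10 = 0

0


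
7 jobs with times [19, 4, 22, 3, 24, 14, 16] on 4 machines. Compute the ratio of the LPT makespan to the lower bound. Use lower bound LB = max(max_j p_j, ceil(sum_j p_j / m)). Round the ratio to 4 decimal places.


LPT order: [24, 22, 19, 16, 14, 4, 3]
Machine loads after assignment: [24, 25, 23, 30]
LPT makespan = 30
Lower bound = max(max_job, ceil(total/4)) = max(24, 26) = 26
Ratio = 30 / 26 = 1.1538

1.1538


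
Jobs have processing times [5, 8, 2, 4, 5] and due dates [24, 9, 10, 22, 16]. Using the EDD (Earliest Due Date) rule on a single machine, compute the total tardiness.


Sort by due date (EDD order): [(8, 9), (2, 10), (5, 16), (4, 22), (5, 24)]
Compute completion times and tardiness:
  Job 1: p=8, d=9, C=8, tardiness=max(0,8-9)=0
  Job 2: p=2, d=10, C=10, tardiness=max(0,10-10)=0
  Job 3: p=5, d=16, C=15, tardiness=max(0,15-16)=0
  Job 4: p=4, d=22, C=19, tardiness=max(0,19-22)=0
  Job 5: p=5, d=24, C=24, tardiness=max(0,24-24)=0
Total tardiness = 0

0


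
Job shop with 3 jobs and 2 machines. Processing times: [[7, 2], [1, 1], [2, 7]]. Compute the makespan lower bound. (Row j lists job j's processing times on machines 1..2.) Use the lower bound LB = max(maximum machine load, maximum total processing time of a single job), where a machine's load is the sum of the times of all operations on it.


Machine loads:
  Machine 1: 7 + 1 + 2 = 10
  Machine 2: 2 + 1 + 7 = 10
Max machine load = 10
Job totals:
  Job 1: 9
  Job 2: 2
  Job 3: 9
Max job total = 9
Lower bound = max(10, 9) = 10

10


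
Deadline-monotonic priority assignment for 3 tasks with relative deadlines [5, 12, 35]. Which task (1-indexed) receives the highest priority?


Sort tasks by relative deadline (ascending):
  Task 1: deadline = 5
  Task 2: deadline = 12
  Task 3: deadline = 35
Priority order (highest first): [1, 2, 3]
Highest priority task = 1

1


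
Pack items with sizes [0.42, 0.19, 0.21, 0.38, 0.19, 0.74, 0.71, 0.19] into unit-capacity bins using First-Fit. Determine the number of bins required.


Place items sequentially using First-Fit:
  Item 0.42 -> new Bin 1
  Item 0.19 -> Bin 1 (now 0.61)
  Item 0.21 -> Bin 1 (now 0.82)
  Item 0.38 -> new Bin 2
  Item 0.19 -> Bin 2 (now 0.57)
  Item 0.74 -> new Bin 3
  Item 0.71 -> new Bin 4
  Item 0.19 -> Bin 2 (now 0.76)
Total bins used = 4

4


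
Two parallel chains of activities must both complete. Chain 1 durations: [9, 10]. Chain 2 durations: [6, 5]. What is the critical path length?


Path A total = 9 + 10 = 19
Path B total = 6 + 5 = 11
Critical path = longest path = max(19, 11) = 19

19


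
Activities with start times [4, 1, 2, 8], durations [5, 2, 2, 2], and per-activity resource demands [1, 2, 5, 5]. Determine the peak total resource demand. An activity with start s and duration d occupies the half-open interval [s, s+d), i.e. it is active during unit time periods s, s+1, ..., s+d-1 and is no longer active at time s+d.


Each activity i is active on [start_i, start_i + duration_i).
Compute total resource usage per time slot:
  t=0: active resources = [], total = 0
  t=1: active resources = [2], total = 2
  t=2: active resources = [2, 5], total = 7
  t=3: active resources = [5], total = 5
  t=4: active resources = [1], total = 1
  t=5: active resources = [1], total = 1
  t=6: active resources = [1], total = 1
  t=7: active resources = [1], total = 1
  t=8: active resources = [1, 5], total = 6
  t=9: active resources = [5], total = 5
Peak resource demand = 7

7


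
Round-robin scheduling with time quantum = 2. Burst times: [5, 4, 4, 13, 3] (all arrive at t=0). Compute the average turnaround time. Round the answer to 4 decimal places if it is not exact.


Time quantum = 2
Execution trace:
  J1 runs 2 units, time = 2
  J2 runs 2 units, time = 4
  J3 runs 2 units, time = 6
  J4 runs 2 units, time = 8
  J5 runs 2 units, time = 10
  J1 runs 2 units, time = 12
  J2 runs 2 units, time = 14
  J3 runs 2 units, time = 16
  J4 runs 2 units, time = 18
  J5 runs 1 units, time = 19
  J1 runs 1 units, time = 20
  J4 runs 2 units, time = 22
  J4 runs 2 units, time = 24
  J4 runs 2 units, time = 26
  J4 runs 2 units, time = 28
  J4 runs 1 units, time = 29
Finish times: [20, 14, 16, 29, 19]
Average turnaround = 98/5 = 19.6

19.6


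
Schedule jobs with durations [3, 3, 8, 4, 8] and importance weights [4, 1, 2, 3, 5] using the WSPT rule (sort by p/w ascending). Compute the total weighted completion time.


Compute p/w ratios and sort ascending (WSPT): [(3, 4), (4, 3), (8, 5), (3, 1), (8, 2)]
Compute weighted completion times:
  Job (p=3,w=4): C=3, w*C=4*3=12
  Job (p=4,w=3): C=7, w*C=3*7=21
  Job (p=8,w=5): C=15, w*C=5*15=75
  Job (p=3,w=1): C=18, w*C=1*18=18
  Job (p=8,w=2): C=26, w*C=2*26=52
Total weighted completion time = 178

178


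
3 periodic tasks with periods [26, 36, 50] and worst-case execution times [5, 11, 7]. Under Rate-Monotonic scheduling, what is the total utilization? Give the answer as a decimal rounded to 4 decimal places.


Compute individual utilizations (exact fractions):
  Task 1: C/T = 5/26 (approx. 0.1923)
  Task 2: C/T = 11/36 (approx. 0.3056)
  Task 3: C/T = 7/50 (approx. 0.14)
Total utilization U = 5/26 + 11/36 + 7/50 = 7463/11700
Rounded to 4 decimal places: U = 0.6379
RM (Liu & Layland) bound for 3 tasks = 0.779763; compare with U = 7463/11700 (approx. 0.637863)
U <= bound, so schedulable by RM sufficient condition.

0.6379


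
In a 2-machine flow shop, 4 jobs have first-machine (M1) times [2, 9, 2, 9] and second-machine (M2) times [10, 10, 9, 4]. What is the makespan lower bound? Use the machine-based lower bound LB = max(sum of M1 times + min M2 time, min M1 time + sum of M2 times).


LB1 = sum(M1 times) + min(M2 times) = 22 + 4 = 26
LB2 = min(M1 times) + sum(M2 times) = 2 + 33 = 35
Lower bound = max(LB1, LB2) = max(26, 35) = 35

35


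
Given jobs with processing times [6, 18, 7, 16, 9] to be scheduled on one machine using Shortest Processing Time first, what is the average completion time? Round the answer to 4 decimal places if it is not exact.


Sort jobs by processing time (SPT order): [6, 7, 9, 16, 18]
Compute completion times sequentially:
  Job 1: processing = 6, completes at 6
  Job 2: processing = 7, completes at 13
  Job 3: processing = 9, completes at 22
  Job 4: processing = 16, completes at 38
  Job 5: processing = 18, completes at 56
Sum of completion times = 135
Average completion time = 135/5 = 27.0

27.0


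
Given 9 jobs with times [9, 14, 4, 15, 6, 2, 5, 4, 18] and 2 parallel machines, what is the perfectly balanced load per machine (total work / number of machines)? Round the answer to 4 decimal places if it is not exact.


Total processing time = 9 + 14 + 4 + 15 + 6 + 2 + 5 + 4 + 18 = 77
Number of machines = 2
Ideal balanced load = 77 / 2 = 38.5

38.5


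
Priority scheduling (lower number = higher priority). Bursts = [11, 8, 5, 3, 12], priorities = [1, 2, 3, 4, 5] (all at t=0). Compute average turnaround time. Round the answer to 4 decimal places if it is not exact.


Sort by priority (ascending = highest first):
Order: [(1, 11), (2, 8), (3, 5), (4, 3), (5, 12)]
Completion times:
  Priority 1, burst=11, C=11
  Priority 2, burst=8, C=19
  Priority 3, burst=5, C=24
  Priority 4, burst=3, C=27
  Priority 5, burst=12, C=39
Average turnaround = 120/5 = 24.0

24.0


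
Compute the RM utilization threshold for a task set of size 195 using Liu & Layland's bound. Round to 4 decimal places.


Compute 2^(1/195) = 1.0035609260
Subtract 1: 1.0035609260 - 1 = 0.0035609260
Multiply by n: 195 * 0.0035609260 = 0.6943805700
Round to 4 dp: 0.6944

0.6944


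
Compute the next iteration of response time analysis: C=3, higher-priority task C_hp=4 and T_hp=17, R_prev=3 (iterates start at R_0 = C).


R_next = C + ceil(R_prev / T_hp) * C_hp
ceil(3 / 17) = ceil(0.1765) = 1
Interference = 1 * 4 = 4
R_next = 3 + 4 = 7

7


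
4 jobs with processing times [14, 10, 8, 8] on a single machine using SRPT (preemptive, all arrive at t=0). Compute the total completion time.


Since all jobs arrive at t=0, SRPT equals SPT ordering.
SPT order: [8, 8, 10, 14]
Completion times:
  Job 1: p=8, C=8
  Job 2: p=8, C=16
  Job 3: p=10, C=26
  Job 4: p=14, C=40
Total completion time = 8 + 16 + 26 + 40 = 90

90
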